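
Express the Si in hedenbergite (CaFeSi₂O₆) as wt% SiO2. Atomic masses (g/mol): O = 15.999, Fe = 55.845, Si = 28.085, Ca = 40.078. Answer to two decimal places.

Formula mass = 248.087 g/mol.
2 Si → 2.0000 mol SiO2 per formula unit; M(SiO2) = 60.083, so SiO2 mass = 120.166 g.
120.166/248.087 × 100 = 48.44 wt%.

48.44 wt%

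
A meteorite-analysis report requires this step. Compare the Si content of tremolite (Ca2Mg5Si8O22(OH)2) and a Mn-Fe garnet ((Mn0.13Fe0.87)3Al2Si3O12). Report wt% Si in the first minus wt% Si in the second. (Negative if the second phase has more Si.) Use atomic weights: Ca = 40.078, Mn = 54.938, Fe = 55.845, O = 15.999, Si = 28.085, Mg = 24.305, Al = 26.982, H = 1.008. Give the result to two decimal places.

M(Ca2Mg5Si8O22(OH)2) = 812.353 g/mol, so wt% Si = 224.680/812.353 × 100 = 27.66%.
M((Mn0.13Fe0.87)3Al2Si3O12) = 497.388 g/mol, so wt% Si = 84.255/497.388 × 100 = 16.94%.
27.66 − 16.94 = 10.72 pp.

10.72 percentage points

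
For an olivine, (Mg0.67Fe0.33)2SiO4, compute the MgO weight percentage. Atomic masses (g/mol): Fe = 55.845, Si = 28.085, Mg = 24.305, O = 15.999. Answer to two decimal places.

33.44 wt%

Formula mass = 161.507 g/mol.
1.34 Mg → 1.3400 mol MgO per formula unit; M(MgO) = 40.304, so MgO mass = 54.007 g.
54.007/161.507 × 100 = 33.44 wt%.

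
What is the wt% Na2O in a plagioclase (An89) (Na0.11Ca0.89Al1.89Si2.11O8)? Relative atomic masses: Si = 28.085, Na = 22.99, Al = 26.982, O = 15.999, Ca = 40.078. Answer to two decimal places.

1.23 wt%

Formula mass = 276.446 g/mol.
0.11 Na → 0.0550 mol Na2O per formula unit; M(Na2O) = 61.979, so Na2O mass = 3.409 g.
3.409/276.446 × 100 = 1.23 wt%.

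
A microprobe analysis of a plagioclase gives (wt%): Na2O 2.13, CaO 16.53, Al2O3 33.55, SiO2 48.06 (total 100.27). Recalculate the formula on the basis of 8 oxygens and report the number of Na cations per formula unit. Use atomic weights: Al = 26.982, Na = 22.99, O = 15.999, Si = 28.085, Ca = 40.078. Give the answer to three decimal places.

Na2O: 2.13/61.979 = 0.03437 mol → 0.06874 mol Na, 0.03437 mol O.
CaO: 16.53/56.077 = 0.29477 mol → 0.29477 mol Ca, 0.29477 mol O.
Al2O3: 33.55/101.961 = 0.32905 mol → 0.65810 mol Al, 0.98715 mol O.
SiO2: 48.06/60.083 = 0.79989 mol → 0.79989 mol Si, 1.59978 mol O.
Total oxygen = 2.91607 mol. Normalization factor = 8/2.91607 = 2.74342.
Na per 8 O = 0.06874 × 2.74342 = 0.189.

0.189 Na apfu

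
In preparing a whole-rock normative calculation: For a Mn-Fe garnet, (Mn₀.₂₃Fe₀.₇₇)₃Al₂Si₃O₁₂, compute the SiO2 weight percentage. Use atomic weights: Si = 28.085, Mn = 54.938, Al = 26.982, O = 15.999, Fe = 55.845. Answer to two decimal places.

36.26 wt%

Molar mass of (Mn₀.₂₃Fe₀.₇₇)₃Al₂Si₃O₁₂ = 0.69*54.938 + 2.31*55.845 + 2*26.982 + 3*28.085 + 12*15.999 = 497.116 g/mol.
Each formula unit contains 3 Si, equivalent to 3/1 = 3.0000 mol SiO2.
M(SiO2) = 1×28.085 + 2×15.999 = 60.083 g/mol.
Mass of SiO2 per formula unit = 3.0000 × 60.083 = 180.249 g.
SiO2 wt% = 180.249 / 497.116 × 100 = 36.26%.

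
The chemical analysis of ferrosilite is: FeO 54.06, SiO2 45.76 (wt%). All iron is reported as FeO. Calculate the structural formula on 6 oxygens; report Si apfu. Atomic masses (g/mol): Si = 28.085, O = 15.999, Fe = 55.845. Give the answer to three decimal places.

2.008 Si apfu

54.06 wt% FeO ÷ 71.844 g/mol = 0.75246 mol, giving 0.75246 Fe and 0.75246 O.
45.76 wt% SiO2 ÷ 60.083 g/mol = 0.76161 mol, giving 0.76161 Si and 1.52322 O.
Oxygen sums to 2.27568; scaling by 6/2.27568 = 2.63657 puts the formula on 6 O.
Si: 0.76161 × 2.63657 = 2.008 atoms per formula unit.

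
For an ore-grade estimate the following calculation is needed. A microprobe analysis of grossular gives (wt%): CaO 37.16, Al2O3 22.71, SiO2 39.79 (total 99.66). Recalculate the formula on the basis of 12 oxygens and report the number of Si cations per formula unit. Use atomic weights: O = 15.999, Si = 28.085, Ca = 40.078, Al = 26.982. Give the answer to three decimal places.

2.993 Si apfu

37.16 wt% CaO ÷ 56.077 g/mol = 0.66266 mol, giving 0.66266 Ca and 0.66266 O.
22.71 wt% Al2O3 ÷ 101.961 g/mol = 0.22273 mol, giving 0.44546 Al and 0.66819 O.
39.79 wt% SiO2 ÷ 60.083 g/mol = 0.66225 mol, giving 0.66225 Si and 1.32450 O.
Oxygen sums to 2.65535; scaling by 12/2.65535 = 4.51918 puts the formula on 12 O.
Si: 0.66225 × 4.51918 = 2.993 atoms per formula unit.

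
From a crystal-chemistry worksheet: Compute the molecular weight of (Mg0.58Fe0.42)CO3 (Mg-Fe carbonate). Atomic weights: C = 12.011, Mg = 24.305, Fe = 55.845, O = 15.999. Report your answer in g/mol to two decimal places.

97.56 g/mol

M = 0.58*24.305 + 0.42*55.845 + 1*12.011 + 3*15.999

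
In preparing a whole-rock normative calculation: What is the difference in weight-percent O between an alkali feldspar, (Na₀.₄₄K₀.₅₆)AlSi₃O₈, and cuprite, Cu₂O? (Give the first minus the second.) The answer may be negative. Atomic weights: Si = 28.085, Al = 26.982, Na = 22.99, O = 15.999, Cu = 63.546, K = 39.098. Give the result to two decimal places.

36.01 percentage points

O in (Na₀.₄₄K₀.₅₆)AlSi₃O₈: molar mass 271.239 g/mol; 8×15.999 = 127.992 g → 47.19 wt%.
O in Cu₂O: molar mass 143.091 g/mol; 1×15.999 = 15.999 g → 11.18 wt%.
Difference = 47.19 − 11.18 = 36.01 percentage points.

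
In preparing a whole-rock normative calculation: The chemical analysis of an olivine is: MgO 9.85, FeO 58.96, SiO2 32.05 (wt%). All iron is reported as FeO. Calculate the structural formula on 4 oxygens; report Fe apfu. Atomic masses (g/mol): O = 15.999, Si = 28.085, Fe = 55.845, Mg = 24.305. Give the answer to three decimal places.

MgO (M=40.304): mol = 0.24439; Mg = 0.24439, O = 0.24439.
FeO (M=71.844): mol = 0.82067; Fe = 0.82067, O = 0.82067.
SiO2 (M=60.083): mol = 0.53343; Si = 0.53343, O = 1.06686.
ΣO = 2.13192; factor = 4/ΣO = 1.87624.
Fe apfu = 0.82067 × 1.87624 = 1.540.

1.540 Fe apfu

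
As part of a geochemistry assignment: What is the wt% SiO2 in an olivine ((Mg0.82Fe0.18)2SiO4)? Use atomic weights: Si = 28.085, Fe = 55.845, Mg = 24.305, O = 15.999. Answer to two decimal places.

M((Mg0.82Fe0.18)2SiO4) = 152.045 g/mol; M(SiO2) = 60.083 g/mol.
Moles SiO2 per formula unit = 1 Si ÷ 1 = 1.0000.
SiO2 fraction = (1.0000 × 60.083) / 152.045 = 60.083/152.045 = 0.3952.

39.52 wt%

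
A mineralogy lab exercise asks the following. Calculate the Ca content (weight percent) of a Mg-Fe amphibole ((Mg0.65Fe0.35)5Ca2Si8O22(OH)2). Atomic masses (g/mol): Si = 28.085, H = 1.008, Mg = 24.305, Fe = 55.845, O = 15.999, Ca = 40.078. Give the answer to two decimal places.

Formula mass = 3.25×24.305 + 1.75×55.845 + 2×40.078 + 8×28.085 + 24×15.999 + 2×1.008 = 867.548 g/mol, of which 80.156 g is Ca.
So Ca makes up 80.156/867.548 = 0.0924 of the mass, i.e. 9.24%.

9.24 weight percent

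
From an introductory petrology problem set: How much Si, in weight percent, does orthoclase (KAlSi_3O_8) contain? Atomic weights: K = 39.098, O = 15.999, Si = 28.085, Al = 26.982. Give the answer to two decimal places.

Formula mass = 1*39.098 + 1*26.982 + 3*28.085 + 8*15.999 = 278.327 g/mol, of which 84.255 g is Si.
So Si makes up 84.255/278.327 = 0.3027 of the mass, i.e. 30.27%.

30.27 weight percent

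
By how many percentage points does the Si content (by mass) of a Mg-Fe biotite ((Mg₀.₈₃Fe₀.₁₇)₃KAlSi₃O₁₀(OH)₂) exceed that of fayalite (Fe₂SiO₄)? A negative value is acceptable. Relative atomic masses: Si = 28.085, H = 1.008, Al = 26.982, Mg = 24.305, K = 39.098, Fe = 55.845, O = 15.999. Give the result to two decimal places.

First mineral: 84.255 g Si in 433.339 g formula = 19.44 wt% Si.
Second mineral: 28.085 g Si in 203.771 g formula = 13.78 wt% Si.
19.44% − 13.78% gives a difference of 5.66 percentage points.

5.66 percentage points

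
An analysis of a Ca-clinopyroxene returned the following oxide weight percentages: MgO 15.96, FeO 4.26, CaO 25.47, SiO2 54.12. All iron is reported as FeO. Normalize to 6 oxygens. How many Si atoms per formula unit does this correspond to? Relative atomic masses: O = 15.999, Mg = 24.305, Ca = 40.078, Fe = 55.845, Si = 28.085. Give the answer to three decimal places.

15.96 wt% MgO ÷ 40.304 g/mol = 0.39599 mol, giving 0.39599 Mg and 0.39599 O.
4.26 wt% FeO ÷ 71.844 g/mol = 0.05930 mol, giving 0.05930 Fe and 0.05930 O.
25.47 wt% CaO ÷ 56.077 g/mol = 0.45420 mol, giving 0.45420 Ca and 0.45420 O.
54.12 wt% SiO2 ÷ 60.083 g/mol = 0.90075 mol, giving 0.90075 Si and 1.80150 O.
Oxygen sums to 2.71099; scaling by 6/2.71099 = 2.21321 puts the formula on 6 O.
Si: 0.90075 × 2.21321 = 1.994 atoms per formula unit.

1.994 Si apfu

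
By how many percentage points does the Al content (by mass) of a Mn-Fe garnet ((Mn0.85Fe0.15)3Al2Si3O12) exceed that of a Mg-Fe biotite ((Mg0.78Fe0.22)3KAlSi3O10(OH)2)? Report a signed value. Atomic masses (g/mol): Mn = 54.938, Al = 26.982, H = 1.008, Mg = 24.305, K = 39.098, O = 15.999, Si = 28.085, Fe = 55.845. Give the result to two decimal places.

4.73 percentage points

First mineral: 53.964 g Al in 495.429 g formula = 10.89 wt% Al.
Second mineral: 26.982 g Al in 438.070 g formula = 6.16 wt% Al.
10.89% − 6.16% gives a difference of 4.73 percentage points.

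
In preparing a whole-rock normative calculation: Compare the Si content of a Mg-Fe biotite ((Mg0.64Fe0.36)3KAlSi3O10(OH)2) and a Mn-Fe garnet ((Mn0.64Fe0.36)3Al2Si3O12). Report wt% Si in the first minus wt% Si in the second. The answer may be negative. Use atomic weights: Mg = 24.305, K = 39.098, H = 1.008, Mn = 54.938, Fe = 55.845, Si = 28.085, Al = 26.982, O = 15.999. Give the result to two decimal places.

M((Mg0.64Fe0.36)3KAlSi3O10(OH)2) = 451.317 g/mol, so wt% Si = 84.255/451.317 × 100 = 18.67%.
M((Mn0.64Fe0.36)3Al2Si3O12) = 496.001 g/mol, so wt% Si = 84.255/496.001 × 100 = 16.99%.
18.67 − 16.99 = 1.68 pp.

1.68 percentage points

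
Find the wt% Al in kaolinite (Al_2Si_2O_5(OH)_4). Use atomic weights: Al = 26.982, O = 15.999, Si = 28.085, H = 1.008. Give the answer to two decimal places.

Formula mass = 2·26.982 + 2·28.085 + 9·15.999 + 4·1.008 = 258.157 g/mol, of which 53.964 g is Al.
So Al makes up 53.964/258.157 = 0.2090 of the mass, i.e. 20.90%.

20.90 weight percent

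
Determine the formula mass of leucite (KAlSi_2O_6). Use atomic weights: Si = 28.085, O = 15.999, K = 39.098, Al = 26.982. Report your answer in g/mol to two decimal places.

The formula mass is the sum 1*39.098 + 1*26.982 + 2*28.085 + 6*15.999.

218.24 g/mol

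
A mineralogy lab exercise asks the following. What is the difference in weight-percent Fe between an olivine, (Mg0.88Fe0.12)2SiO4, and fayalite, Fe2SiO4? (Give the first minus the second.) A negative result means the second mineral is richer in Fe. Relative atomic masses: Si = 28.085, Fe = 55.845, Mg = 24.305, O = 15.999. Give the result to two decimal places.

First mineral: 13.403 g Fe in 148.261 g formula = 9.04 wt% Fe.
Second mineral: 111.690 g Fe in 203.771 g formula = 54.81 wt% Fe.
9.04% − 54.81% gives a difference of -45.77 percentage points.

-45.77 percentage points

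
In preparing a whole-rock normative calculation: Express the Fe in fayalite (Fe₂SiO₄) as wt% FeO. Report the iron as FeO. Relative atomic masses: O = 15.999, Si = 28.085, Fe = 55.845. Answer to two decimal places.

Formula mass = 203.771 g/mol.
2 Fe → 2.0000 mol FeO per formula unit; M(FeO) = 71.844, so FeO mass = 143.688 g.
143.688/203.771 × 100 = 70.51 wt%.

70.51 wt%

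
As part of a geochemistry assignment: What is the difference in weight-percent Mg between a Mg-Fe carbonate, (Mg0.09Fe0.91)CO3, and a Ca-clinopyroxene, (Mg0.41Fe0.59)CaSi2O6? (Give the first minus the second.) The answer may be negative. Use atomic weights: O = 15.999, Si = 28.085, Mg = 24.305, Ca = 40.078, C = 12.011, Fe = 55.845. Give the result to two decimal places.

-2.30 percentage points

Mg in (Mg0.09Fe0.91)CO3: molar mass 113.014 g/mol; 0.09×24.305 = 2.187 g → 1.94 wt%.
Mg in (Mg0.41Fe0.59)CaSi2O6: molar mass 235.156 g/mol; 0.41×24.305 = 9.965 g → 4.24 wt%.
Difference = 1.94 − 4.24 = -2.30 percentage points.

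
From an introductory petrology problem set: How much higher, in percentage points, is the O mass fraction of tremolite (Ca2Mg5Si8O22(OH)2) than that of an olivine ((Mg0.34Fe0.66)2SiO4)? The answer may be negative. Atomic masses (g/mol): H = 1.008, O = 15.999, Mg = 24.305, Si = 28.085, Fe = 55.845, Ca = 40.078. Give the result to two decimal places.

M(Ca2Mg5Si8O22(OH)2) = 812.353 g/mol, so wt% O = 383.976/812.353 × 100 = 47.27%.
M((Mg0.34Fe0.66)2SiO4) = 182.324 g/mol, so wt% O = 63.996/182.324 × 100 = 35.10%.
47.27 − 35.10 = 12.17 pp.

12.17 percentage points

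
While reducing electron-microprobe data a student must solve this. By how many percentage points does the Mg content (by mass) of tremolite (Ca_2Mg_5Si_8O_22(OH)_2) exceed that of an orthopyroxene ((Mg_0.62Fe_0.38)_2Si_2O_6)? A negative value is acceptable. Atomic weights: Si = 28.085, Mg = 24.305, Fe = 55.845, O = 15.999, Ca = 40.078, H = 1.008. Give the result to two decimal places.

M(Ca_2Mg_5Si_8O_22(OH)_2) = 812.353 g/mol, so wt% Mg = 121.525/812.353 × 100 = 14.96%.
M((Mg_0.62Fe_0.38)_2Si_2O_6) = 224.744 g/mol, so wt% Mg = 30.138/224.744 × 100 = 13.41%.
14.96 − 13.41 = 1.55 pp.

1.55 percentage points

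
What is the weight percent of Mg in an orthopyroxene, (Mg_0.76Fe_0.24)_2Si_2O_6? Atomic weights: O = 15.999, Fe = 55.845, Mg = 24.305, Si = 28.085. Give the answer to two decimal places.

Molar mass of (Mg_0.76Fe_0.24)_2Si_2O_6: 1.52·24.305 + 0.48·55.845 + 2·28.085 + 6·15.999 = 215.913 g/mol.
Mass of Mg per formula unit: 1.52 × 24.305 = 36.944 g.
Weight fraction Mg = 36.944 / 215.913 = 0.1711.

17.11 mass %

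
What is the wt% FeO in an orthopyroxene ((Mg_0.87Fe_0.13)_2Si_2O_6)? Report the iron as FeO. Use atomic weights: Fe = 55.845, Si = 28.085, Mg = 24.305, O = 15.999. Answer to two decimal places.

8.94 wt%

Formula mass = 208.974 g/mol.
0.26 Fe → 0.2600 mol FeO per formula unit; M(FeO) = 71.844, so FeO mass = 18.679 g.
18.679/208.974 × 100 = 8.94 wt%.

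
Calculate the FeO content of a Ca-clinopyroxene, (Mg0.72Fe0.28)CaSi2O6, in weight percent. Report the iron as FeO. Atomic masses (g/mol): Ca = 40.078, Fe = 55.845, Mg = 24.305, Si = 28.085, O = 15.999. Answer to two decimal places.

M((Mg0.72Fe0.28)CaSi2O6) = 225.378 g/mol; M(FeO) = 71.844 g/mol.
Moles FeO per formula unit = 0.28 Fe ÷ 1 = 0.2800.
FeO fraction = (0.2800 × 71.844) / 225.378 = 20.116/225.378 = 0.0893.

8.93 wt%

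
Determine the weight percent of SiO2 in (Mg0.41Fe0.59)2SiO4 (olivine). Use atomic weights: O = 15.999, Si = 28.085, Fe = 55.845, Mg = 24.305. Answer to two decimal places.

M((Mg0.41Fe0.59)2SiO4) = 177.908 g/mol; M(SiO2) = 60.083 g/mol.
Moles SiO2 per formula unit = 1 Si ÷ 1 = 1.0000.
SiO2 fraction = (1.0000 × 60.083) / 177.908 = 60.083/177.908 = 0.3377.

33.77 wt%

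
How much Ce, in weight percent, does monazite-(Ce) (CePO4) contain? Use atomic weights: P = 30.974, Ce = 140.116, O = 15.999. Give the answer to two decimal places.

Molar mass of CePO4: 1·140.116 + 1·30.974 + 4·15.999 = 235.086 g/mol.
Mass of Ce per formula unit: 1 × 140.116 = 140.116 g.
Weight fraction Ce = 140.116 / 235.086 = 0.5960.

59.60 weight percent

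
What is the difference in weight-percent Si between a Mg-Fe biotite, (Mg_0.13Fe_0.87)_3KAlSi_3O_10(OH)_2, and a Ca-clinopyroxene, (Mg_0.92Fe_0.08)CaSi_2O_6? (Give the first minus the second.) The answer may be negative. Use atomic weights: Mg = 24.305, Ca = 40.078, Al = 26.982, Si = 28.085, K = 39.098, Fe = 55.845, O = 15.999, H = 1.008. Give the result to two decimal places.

-8.77 percentage points

M((Mg_0.13Fe_0.87)_3KAlSi_3O_10(OH)_2) = 499.573 g/mol, so wt% Si = 84.255/499.573 × 100 = 16.87%.
M((Mg_0.92Fe_0.08)CaSi_2O_6) = 219.070 g/mol, so wt% Si = 56.170/219.070 × 100 = 25.64%.
16.87 − 25.64 = -8.77 pp.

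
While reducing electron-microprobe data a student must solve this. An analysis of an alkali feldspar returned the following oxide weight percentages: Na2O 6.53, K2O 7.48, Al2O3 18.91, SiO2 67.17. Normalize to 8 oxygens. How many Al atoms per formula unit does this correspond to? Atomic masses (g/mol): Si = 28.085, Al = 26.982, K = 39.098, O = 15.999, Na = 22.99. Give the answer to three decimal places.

0.997 Al apfu

6.53 wt% Na2O ÷ 61.979 g/mol = 0.10536 mol, giving 0.21072 Na and 0.10536 O.
7.48 wt% K2O ÷ 94.195 g/mol = 0.07941 mol, giving 0.15882 K and 0.07941 O.
18.91 wt% Al2O3 ÷ 101.961 g/mol = 0.18546 mol, giving 0.37092 Al and 0.55638 O.
67.17 wt% SiO2 ÷ 60.083 g/mol = 1.11795 mol, giving 1.11795 Si and 2.23590 O.
Oxygen sums to 2.97705; scaling by 8/2.97705 = 2.68722 puts the formula on 8 O.
Al: 0.37092 × 2.68722 = 0.997 atoms per formula unit.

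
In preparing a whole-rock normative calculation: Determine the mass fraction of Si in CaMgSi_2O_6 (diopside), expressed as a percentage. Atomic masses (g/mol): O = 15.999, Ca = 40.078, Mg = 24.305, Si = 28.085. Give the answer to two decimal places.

25.94 wt%

M(CaMgSi_2O_6) = 216.547 g/mol.
Si contributes 2 × 28.085 = 56.170 g per mole.
56.170/216.547 = 0.2594 → 25.94%.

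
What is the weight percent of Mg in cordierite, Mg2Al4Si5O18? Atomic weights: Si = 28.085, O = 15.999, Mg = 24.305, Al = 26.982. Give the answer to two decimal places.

8.31 weight percent

Formula mass = 2×24.305 + 4×26.982 + 5×28.085 + 18×15.999 = 584.945 g/mol, of which 48.610 g is Mg.
So Mg makes up 48.610/584.945 = 0.0831 of the mass, i.e. 8.31%.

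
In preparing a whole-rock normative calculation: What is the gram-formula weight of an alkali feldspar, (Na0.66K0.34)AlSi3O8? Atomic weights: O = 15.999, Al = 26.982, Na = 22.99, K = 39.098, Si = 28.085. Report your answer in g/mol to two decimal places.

267.70 g/mol

M = 0.66*22.99 + 0.34*39.098 + 1*26.982 + 3*28.085 + 8*15.999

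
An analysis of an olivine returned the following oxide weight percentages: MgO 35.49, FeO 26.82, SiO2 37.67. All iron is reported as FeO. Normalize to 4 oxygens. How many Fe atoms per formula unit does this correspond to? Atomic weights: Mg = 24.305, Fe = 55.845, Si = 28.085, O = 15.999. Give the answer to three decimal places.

35.49 wt% MgO ÷ 40.304 g/mol = 0.88056 mol, giving 0.88056 Mg and 0.88056 O.
26.82 wt% FeO ÷ 71.844 g/mol = 0.37331 mol, giving 0.37331 Fe and 0.37331 O.
37.67 wt% SiO2 ÷ 60.083 g/mol = 0.62697 mol, giving 0.62697 Si and 1.25394 O.
Oxygen sums to 2.50781; scaling by 4/2.50781 = 1.59502 puts the formula on 4 O.
Fe: 0.37331 × 1.59502 = 0.595 atoms per formula unit.

0.595 Fe apfu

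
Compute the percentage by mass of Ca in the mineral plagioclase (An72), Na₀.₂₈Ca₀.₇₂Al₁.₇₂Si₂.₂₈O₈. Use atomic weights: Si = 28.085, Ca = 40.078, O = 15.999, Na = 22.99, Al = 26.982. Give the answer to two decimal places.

10.54 wt%

Formula mass = 0.28×22.99 + 0.72×40.078 + 1.72×26.982 + 2.28×28.085 + 8×15.999 = 273.728 g/mol, of which 28.856 g is Ca.
So Ca makes up 28.856/273.728 = 0.1054 of the mass, i.e. 10.54%.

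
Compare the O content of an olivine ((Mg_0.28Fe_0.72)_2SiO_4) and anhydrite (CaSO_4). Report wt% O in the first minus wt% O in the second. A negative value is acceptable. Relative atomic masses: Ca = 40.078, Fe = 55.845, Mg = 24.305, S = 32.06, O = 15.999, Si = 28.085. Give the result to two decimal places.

-12.62 percentage points

O in (Mg_0.28Fe_0.72)_2SiO_4: molar mass 186.109 g/mol; 4×15.999 = 63.996 g → 34.39 wt%.
O in CaSO_4: molar mass 136.134 g/mol; 4×15.999 = 63.996 g → 47.01 wt%.
Difference = 34.39 − 47.01 = -12.62 percentage points.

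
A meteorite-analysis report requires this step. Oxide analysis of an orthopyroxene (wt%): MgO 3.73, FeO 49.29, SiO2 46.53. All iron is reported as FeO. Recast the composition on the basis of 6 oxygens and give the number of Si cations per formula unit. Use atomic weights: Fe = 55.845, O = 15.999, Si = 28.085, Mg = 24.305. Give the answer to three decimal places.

1.996 Si apfu

MgO (M=40.304): mol = 0.09255; Mg = 0.09255, O = 0.09255.
FeO (M=71.844): mol = 0.68607; Fe = 0.68607, O = 0.68607.
SiO2 (M=60.083): mol = 0.77443; Si = 0.77443, O = 1.54886.
ΣO = 2.32748; factor = 6/ΣO = 2.57790.
Si apfu = 0.77443 × 2.57790 = 1.996.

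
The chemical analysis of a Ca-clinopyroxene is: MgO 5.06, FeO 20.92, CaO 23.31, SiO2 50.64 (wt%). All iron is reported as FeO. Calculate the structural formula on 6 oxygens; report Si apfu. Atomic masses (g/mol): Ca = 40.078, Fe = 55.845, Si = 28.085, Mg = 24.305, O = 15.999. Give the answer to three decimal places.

5.06 wt% MgO ÷ 40.304 g/mol = 0.12555 mol, giving 0.12555 Mg and 0.12555 O.
20.92 wt% FeO ÷ 71.844 g/mol = 0.29119 mol, giving 0.29119 Fe and 0.29119 O.
23.31 wt% CaO ÷ 56.077 g/mol = 0.41568 mol, giving 0.41568 Ca and 0.41568 O.
50.64 wt% SiO2 ÷ 60.083 g/mol = 0.84283 mol, giving 0.84283 Si and 1.68566 O.
Oxygen sums to 2.51808; scaling by 6/2.51808 = 2.38277 puts the formula on 6 O.
Si: 0.84283 × 2.38277 = 2.008 atoms per formula unit.

2.008 Si apfu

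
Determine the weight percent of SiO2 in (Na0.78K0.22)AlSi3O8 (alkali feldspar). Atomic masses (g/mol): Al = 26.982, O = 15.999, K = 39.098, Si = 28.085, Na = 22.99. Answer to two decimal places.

67.82 wt%

Formula mass = 265.763 g/mol.
3 Si → 3.0000 mol SiO2 per formula unit; M(SiO2) = 60.083, so SiO2 mass = 180.249 g.
180.249/265.763 × 100 = 67.82 wt%.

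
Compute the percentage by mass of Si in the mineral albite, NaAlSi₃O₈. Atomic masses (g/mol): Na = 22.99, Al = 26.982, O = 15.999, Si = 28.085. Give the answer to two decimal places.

Formula mass = 1·22.99 + 1·26.982 + 3·28.085 + 8·15.999 = 262.219 g/mol, of which 84.255 g is Si.
So Si makes up 84.255/262.219 = 0.3213 of the mass, i.e. 32.13%.

32.13 mass %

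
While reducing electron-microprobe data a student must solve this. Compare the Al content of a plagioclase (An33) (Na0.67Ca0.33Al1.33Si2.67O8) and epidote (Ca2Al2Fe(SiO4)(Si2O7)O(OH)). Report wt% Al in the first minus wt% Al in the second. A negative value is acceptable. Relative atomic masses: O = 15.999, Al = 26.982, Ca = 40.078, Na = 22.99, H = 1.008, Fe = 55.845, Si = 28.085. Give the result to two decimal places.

M(Na0.67Ca0.33Al1.33Si2.67O8) = 267.494 g/mol, so wt% Al = 35.886/267.494 × 100 = 13.42%.
M(Ca2Al2Fe(SiO4)(Si2O7)O(OH)) = 483.215 g/mol, so wt% Al = 53.964/483.215 × 100 = 11.17%.
13.42 − 11.17 = 2.25 pp.

2.25 percentage points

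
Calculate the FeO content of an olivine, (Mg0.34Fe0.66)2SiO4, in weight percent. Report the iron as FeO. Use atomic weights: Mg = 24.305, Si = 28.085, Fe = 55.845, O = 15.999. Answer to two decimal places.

Molar mass of (Mg0.34Fe0.66)2SiO4 = 0.68×24.305 + 1.32×55.845 + 1×28.085 + 4×15.999 = 182.324 g/mol.
Each formula unit contains 1.32 Fe, equivalent to 1.32/1 = 1.3200 mol FeO.
M(FeO) = 1×55.845 + 1×15.999 = 71.844 g/mol.
Mass of FeO per formula unit = 1.3200 × 71.844 = 94.834 g.
FeO wt% = 94.834 / 182.324 × 100 = 52.01%.

52.01 wt%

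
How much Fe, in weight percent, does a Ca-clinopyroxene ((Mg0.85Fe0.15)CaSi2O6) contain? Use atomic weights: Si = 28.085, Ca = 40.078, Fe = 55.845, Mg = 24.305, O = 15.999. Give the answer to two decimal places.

M((Mg0.85Fe0.15)CaSi2O6) = 221.278 g/mol.
Fe contributes 0.15 × 55.845 = 8.377 g per mole.
8.377/221.278 = 0.0379 → 3.79%.

3.79 weight percent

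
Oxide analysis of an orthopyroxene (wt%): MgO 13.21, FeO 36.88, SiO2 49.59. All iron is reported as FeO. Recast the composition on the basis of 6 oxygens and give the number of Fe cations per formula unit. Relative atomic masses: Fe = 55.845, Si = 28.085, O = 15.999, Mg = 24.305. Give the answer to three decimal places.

1.236 Fe apfu

13.21 wt% MgO ÷ 40.304 g/mol = 0.32776 mol, giving 0.32776 Mg and 0.32776 O.
36.88 wt% FeO ÷ 71.844 g/mol = 0.51333 mol, giving 0.51333 Fe and 0.51333 O.
49.59 wt% SiO2 ÷ 60.083 g/mol = 0.82536 mol, giving 0.82536 Si and 1.65072 O.
Oxygen sums to 2.49181; scaling by 6/2.49181 = 2.40789 puts the formula on 6 O.
Fe: 0.51333 × 2.40789 = 1.236 atoms per formula unit.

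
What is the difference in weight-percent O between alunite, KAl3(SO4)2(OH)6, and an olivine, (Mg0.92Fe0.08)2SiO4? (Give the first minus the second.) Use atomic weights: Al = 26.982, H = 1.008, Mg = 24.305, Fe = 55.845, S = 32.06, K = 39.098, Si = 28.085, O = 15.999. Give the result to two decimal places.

First mineral: 223.986 g O in 414.198 g formula = 54.08 wt% O.
Second mineral: 63.996 g O in 145.737 g formula = 43.91 wt% O.
54.08% − 43.91% gives a difference of 10.17 percentage points.

10.17 percentage points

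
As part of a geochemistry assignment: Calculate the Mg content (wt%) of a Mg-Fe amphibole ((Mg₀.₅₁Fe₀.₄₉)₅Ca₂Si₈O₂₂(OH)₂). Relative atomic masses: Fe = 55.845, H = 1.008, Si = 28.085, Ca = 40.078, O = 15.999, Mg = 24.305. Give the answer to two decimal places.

Molar mass of (Mg₀.₅₁Fe₀.₄₉)₅Ca₂Si₈O₂₂(OH)₂: 2.55×24.305 + 2.45×55.845 + 2×40.078 + 8×28.085 + 24×15.999 + 2×1.008 = 889.626 g/mol.
Mass of Mg per formula unit: 2.55 × 24.305 = 61.978 g.
Weight fraction Mg = 61.978 / 889.626 = 0.0697.

6.97 wt%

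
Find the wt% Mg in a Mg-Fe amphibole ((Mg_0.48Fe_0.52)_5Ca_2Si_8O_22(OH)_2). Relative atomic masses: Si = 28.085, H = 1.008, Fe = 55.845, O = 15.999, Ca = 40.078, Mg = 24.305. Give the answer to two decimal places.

M((Mg_0.48Fe_0.52)_5Ca_2Si_8O_22(OH)_2) = 894.357 g/mol.
Mg contributes 2.40 × 24.305 = 58.332 g per mole.
58.332/894.357 = 0.0652 → 6.52%.

6.52 mass %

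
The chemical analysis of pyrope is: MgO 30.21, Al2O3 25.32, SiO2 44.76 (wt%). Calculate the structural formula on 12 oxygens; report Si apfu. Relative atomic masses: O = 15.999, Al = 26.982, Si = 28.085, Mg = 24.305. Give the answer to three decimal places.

MgO: 30.21/40.304 = 0.74955 mol → 0.74955 mol Mg, 0.74955 mol O.
Al2O3: 25.32/101.961 = 0.24833 mol → 0.49666 mol Al, 0.74499 mol O.
SiO2: 44.76/60.083 = 0.74497 mol → 0.74497 mol Si, 1.48994 mol O.
Total oxygen = 2.98448 mol. Normalization factor = 12/2.98448 = 4.02080.
Si per 12 O = 0.74497 × 4.02080 = 2.995.

2.995 Si apfu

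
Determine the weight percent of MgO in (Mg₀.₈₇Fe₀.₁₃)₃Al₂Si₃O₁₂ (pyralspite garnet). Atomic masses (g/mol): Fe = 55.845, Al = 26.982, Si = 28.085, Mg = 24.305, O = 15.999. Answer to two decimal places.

M((Mg₀.₈₇Fe₀.₁₃)₃Al₂Si₃O₁₂) = 415.423 g/mol; M(MgO) = 40.304 g/mol.
Moles MgO per formula unit = 2.61 Mg ÷ 1 = 2.6100.
MgO fraction = (2.6100 × 40.304) / 415.423 = 105.193/415.423 = 0.2532.

25.32 wt%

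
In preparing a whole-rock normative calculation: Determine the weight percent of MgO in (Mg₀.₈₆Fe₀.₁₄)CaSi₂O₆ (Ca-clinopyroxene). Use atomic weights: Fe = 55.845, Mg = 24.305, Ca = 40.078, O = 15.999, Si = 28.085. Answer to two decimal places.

15.69 wt%

Molar mass of (Mg₀.₈₆Fe₀.₁₄)CaSi₂O₆ = 0.86*24.305 + 0.14*55.845 + 1*40.078 + 2*28.085 + 6*15.999 = 220.963 g/mol.
Each formula unit contains 0.86 Mg, equivalent to 0.86/1 = 0.8600 mol MgO.
M(MgO) = 1×24.305 + 1×15.999 = 40.304 g/mol.
Mass of MgO per formula unit = 0.8600 × 40.304 = 34.661 g.
MgO wt% = 34.661 / 220.963 × 100 = 15.69%.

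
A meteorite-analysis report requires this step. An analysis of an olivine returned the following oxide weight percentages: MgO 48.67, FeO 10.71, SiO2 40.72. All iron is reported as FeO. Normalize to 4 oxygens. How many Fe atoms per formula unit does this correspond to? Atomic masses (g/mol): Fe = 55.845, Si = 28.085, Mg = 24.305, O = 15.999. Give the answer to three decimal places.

MgO: 48.67/40.304 = 1.20757 mol → 1.20757 mol Mg, 1.20757 mol O.
FeO: 10.71/71.844 = 0.14907 mol → 0.14907 mol Fe, 0.14907 mol O.
SiO2: 40.72/60.083 = 0.67773 mol → 0.67773 mol Si, 1.35546 mol O.
Total oxygen = 2.71210 mol. Normalization factor = 4/2.71210 = 1.47487.
Fe per 4 O = 0.14907 × 1.47487 = 0.220.

0.220 Fe apfu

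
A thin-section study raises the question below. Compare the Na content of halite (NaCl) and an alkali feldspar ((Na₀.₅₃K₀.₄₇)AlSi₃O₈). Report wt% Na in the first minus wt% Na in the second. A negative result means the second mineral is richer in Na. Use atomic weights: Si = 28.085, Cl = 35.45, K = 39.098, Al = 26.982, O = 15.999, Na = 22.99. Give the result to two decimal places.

Na in NaCl: molar mass 58.440 g/mol; 1×22.99 = 22.990 g → 39.34 wt%.
Na in (Na₀.₅₃K₀.₄₇)AlSi₃O₈: molar mass 269.790 g/mol; 0.53×22.99 = 12.185 g → 4.52 wt%.
Difference = 39.34 − 4.52 = 34.82 percentage points.

34.82 percentage points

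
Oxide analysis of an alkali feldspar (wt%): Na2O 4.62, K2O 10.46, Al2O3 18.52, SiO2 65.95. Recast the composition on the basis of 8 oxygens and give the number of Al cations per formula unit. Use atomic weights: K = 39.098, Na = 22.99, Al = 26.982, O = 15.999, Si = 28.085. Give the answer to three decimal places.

0.993 Al apfu

4.62 wt% Na2O ÷ 61.979 g/mol = 0.07454 mol, giving 0.14908 Na and 0.07454 O.
10.46 wt% K2O ÷ 94.195 g/mol = 0.11105 mol, giving 0.22210 K and 0.11105 O.
18.52 wt% Al2O3 ÷ 101.961 g/mol = 0.18164 mol, giving 0.36328 Al and 0.54492 O.
65.95 wt% SiO2 ÷ 60.083 g/mol = 1.09765 mol, giving 1.09765 Si and 2.19530 O.
Oxygen sums to 2.92581; scaling by 8/2.92581 = 2.73429 puts the formula on 8 O.
Al: 0.36328 × 2.73429 = 0.993 atoms per formula unit.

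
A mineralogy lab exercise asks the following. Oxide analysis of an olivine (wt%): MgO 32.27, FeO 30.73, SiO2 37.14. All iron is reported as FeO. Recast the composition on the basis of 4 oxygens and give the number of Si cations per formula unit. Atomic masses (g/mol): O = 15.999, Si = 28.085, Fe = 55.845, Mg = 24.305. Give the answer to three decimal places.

1.003 Si apfu

MgO (M=40.304): mol = 0.80066; Mg = 0.80066, O = 0.80066.
FeO (M=71.844): mol = 0.42773; Fe = 0.42773, O = 0.42773.
SiO2 (M=60.083): mol = 0.61814; Si = 0.61814, O = 1.23628.
ΣO = 2.46467; factor = 4/ΣO = 1.62294.
Si apfu = 0.61814 × 1.62294 = 1.003.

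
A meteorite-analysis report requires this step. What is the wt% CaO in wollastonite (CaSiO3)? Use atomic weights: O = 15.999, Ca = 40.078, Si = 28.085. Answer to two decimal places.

48.28 wt%

Molar mass of CaSiO3 = 1*40.078 + 1*28.085 + 3*15.999 = 116.160 g/mol.
Each formula unit contains 1 Ca, equivalent to 1/1 = 1.0000 mol CaO.
M(CaO) = 1×40.078 + 1×15.999 = 56.077 g/mol.
Mass of CaO per formula unit = 1.0000 × 56.077 = 56.077 g.
CaO wt% = 56.077 / 116.160 × 100 = 48.28%.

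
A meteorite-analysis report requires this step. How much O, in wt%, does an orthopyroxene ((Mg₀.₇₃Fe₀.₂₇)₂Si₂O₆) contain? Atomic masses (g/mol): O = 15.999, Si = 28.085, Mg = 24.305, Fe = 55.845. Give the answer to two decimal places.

M((Mg₀.₇₃Fe₀.₂₇)₂Si₂O₆) = 217.806 g/mol.
O contributes 6 × 15.999 = 95.994 g per mole.
95.994/217.806 = 0.4407 → 44.07%.

44.07 wt%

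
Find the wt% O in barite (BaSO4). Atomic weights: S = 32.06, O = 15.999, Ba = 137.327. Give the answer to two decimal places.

Molar mass of BaSO4: 1*137.327 + 1*32.06 + 4*15.999 = 233.383 g/mol.
Mass of O per formula unit: 4 × 15.999 = 63.996 g.
Weight fraction O = 63.996 / 233.383 = 0.2742.

27.42 mass %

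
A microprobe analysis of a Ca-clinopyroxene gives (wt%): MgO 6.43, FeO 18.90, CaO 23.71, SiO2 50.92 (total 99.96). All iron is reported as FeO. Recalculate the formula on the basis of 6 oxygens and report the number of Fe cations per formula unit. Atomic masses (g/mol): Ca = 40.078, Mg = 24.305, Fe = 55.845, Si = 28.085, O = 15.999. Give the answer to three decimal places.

MgO (M=40.304): mol = 0.15954; Mg = 0.15954, O = 0.15954.
FeO (M=71.844): mol = 0.26307; Fe = 0.26307, O = 0.26307.
CaO (M=56.077): mol = 0.42281; Ca = 0.42281, O = 0.42281.
SiO2 (M=60.083): mol = 0.84749; Si = 0.84749, O = 1.69498.
ΣO = 2.54040; factor = 6/ΣO = 2.36183.
Fe apfu = 0.26307 × 2.36183 = 0.621.

0.621 Fe apfu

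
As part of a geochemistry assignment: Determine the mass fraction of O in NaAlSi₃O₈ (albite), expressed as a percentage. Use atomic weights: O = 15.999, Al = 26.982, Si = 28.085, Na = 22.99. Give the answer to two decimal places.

48.81 weight percent

M(NaAlSi₃O₈) = 262.219 g/mol.
O contributes 8 × 15.999 = 127.992 g per mole.
127.992/262.219 = 0.4881 → 48.81%.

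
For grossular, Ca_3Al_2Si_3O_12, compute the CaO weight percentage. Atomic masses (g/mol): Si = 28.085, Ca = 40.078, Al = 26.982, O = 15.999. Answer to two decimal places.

37.35 wt%

Formula mass = 450.441 g/mol.
3 Ca → 3.0000 mol CaO per formula unit; M(CaO) = 56.077, so CaO mass = 168.231 g.
168.231/450.441 × 100 = 37.35 wt%.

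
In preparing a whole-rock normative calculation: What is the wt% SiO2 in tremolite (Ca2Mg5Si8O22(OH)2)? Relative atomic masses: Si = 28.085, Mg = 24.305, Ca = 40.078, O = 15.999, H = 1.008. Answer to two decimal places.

59.17 wt%

Molar mass of Ca2Mg5Si8O22(OH)2 = 2×40.078 + 5×24.305 + 8×28.085 + 24×15.999 + 2×1.008 = 812.353 g/mol.
Each formula unit contains 8 Si, equivalent to 8/1 = 8.0000 mol SiO2.
M(SiO2) = 1×28.085 + 2×15.999 = 60.083 g/mol.
Mass of SiO2 per formula unit = 8.0000 × 60.083 = 480.664 g.
SiO2 wt% = 480.664 / 812.353 × 100 = 59.17%.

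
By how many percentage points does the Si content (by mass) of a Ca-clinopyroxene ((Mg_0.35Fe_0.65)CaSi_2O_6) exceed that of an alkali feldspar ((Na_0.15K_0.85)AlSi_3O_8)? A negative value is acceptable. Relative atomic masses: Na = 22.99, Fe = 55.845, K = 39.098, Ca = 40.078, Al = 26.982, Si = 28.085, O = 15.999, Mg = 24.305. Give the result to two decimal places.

M((Mg_0.35Fe_0.65)CaSi_2O_6) = 237.048 g/mol, so wt% Si = 56.170/237.048 × 100 = 23.70%.
M((Na_0.15K_0.85)AlSi_3O_8) = 275.911 g/mol, so wt% Si = 84.255/275.911 × 100 = 30.54%.
23.70 − 30.54 = -6.84 pp.

-6.84 percentage points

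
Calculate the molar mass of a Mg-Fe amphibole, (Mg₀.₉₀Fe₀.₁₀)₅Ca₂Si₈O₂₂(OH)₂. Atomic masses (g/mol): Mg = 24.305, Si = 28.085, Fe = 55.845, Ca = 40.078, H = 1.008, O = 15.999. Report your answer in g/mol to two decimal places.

828.12 g/mol

The formula mass is the sum 4.50·24.305 + 0.50·55.845 + 2·40.078 + 8·28.085 + 24·15.999 + 2·1.008.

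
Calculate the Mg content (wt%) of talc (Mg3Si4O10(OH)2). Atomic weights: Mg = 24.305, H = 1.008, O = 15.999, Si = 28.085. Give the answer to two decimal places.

M(Mg3Si4O10(OH)2) = 379.259 g/mol.
Mg contributes 3 × 24.305 = 72.915 g per mole.
72.915/379.259 = 0.1923 → 19.23%.

19.23 wt%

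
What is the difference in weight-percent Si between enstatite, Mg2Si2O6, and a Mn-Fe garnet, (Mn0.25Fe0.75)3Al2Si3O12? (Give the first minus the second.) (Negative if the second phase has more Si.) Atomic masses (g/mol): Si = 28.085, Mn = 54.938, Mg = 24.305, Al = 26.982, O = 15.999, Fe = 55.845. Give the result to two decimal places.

11.03 percentage points

M(Mg2Si2O6) = 200.774 g/mol, so wt% Si = 56.170/200.774 × 100 = 27.98%.
M((Mn0.25Fe0.75)3Al2Si3O12) = 497.062 g/mol, so wt% Si = 84.255/497.062 × 100 = 16.95%.
27.98 − 16.95 = 11.03 pp.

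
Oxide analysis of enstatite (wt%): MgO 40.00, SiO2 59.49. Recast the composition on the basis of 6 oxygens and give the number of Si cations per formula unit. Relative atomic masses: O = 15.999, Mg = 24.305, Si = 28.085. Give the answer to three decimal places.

1.998 Si apfu

MgO: 40.00/40.304 = 0.99246 mol → 0.99246 mol Mg, 0.99246 mol O.
SiO2: 59.49/60.083 = 0.99013 mol → 0.99013 mol Si, 1.98026 mol O.
Total oxygen = 2.97272 mol. Normalization factor = 6/2.97272 = 2.01835.
Si per 6 O = 0.99013 × 2.01835 = 1.998.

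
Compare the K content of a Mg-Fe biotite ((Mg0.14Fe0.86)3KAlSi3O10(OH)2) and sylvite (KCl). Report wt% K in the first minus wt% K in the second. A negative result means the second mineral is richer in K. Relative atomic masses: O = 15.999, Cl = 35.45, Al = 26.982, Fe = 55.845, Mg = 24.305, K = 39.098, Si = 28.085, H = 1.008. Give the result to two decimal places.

-44.61 percentage points

First mineral: 39.098 g K in 498.627 g formula = 7.84 wt% K.
Second mineral: 39.098 g K in 74.548 g formula = 52.45 wt% K.
7.84% − 52.45% gives a difference of -44.61 percentage points.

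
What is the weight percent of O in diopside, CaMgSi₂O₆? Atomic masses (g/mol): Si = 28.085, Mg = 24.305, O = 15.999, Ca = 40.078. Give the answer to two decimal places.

Molar mass of CaMgSi₂O₆: 1·40.078 + 1·24.305 + 2·28.085 + 6·15.999 = 216.547 g/mol.
Mass of O per formula unit: 6 × 15.999 = 95.994 g.
Weight fraction O = 95.994 / 216.547 = 0.4433.

44.33 weight percent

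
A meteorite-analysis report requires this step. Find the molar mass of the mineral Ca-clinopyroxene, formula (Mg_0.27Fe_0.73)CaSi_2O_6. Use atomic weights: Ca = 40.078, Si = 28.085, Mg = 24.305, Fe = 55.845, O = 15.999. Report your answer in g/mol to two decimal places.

239.57 g/mol

M = 0.27×24.305 + 0.73×55.845 + 1×40.078 + 2×28.085 + 6×15.999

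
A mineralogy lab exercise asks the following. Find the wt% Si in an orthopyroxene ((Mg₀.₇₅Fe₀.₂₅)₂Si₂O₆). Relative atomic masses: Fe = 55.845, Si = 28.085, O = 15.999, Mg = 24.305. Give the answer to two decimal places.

25.94 mass %

Molar mass of (Mg₀.₇₅Fe₀.₂₅)₂Si₂O₆: 1.50·24.305 + 0.50·55.845 + 2·28.085 + 6·15.999 = 216.544 g/mol.
Mass of Si per formula unit: 2 × 28.085 = 56.170 g.
Weight fraction Si = 56.170 / 216.544 = 0.2594.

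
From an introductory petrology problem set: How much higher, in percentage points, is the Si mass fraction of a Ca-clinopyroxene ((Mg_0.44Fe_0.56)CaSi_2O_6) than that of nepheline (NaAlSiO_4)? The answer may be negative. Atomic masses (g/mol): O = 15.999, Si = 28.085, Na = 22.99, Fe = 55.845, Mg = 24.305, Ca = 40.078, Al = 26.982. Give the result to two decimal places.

Si in (Mg_0.44Fe_0.56)CaSi_2O_6: molar mass 234.209 g/mol; 2×28.085 = 56.170 g → 23.98 wt%.
Si in NaAlSiO_4: molar mass 142.053 g/mol; 1×28.085 = 28.085 g → 19.77 wt%.
Difference = 23.98 − 19.77 = 4.21 percentage points.

4.21 percentage points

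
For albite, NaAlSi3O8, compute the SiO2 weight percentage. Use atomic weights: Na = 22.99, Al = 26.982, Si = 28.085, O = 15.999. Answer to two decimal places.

68.74 wt%

Molar mass of NaAlSi3O8 = 1*22.99 + 1*26.982 + 3*28.085 + 8*15.999 = 262.219 g/mol.
Each formula unit contains 3 Si, equivalent to 3/1 = 3.0000 mol SiO2.
M(SiO2) = 1×28.085 + 2×15.999 = 60.083 g/mol.
Mass of SiO2 per formula unit = 3.0000 × 60.083 = 180.249 g.
SiO2 wt% = 180.249 / 262.219 × 100 = 68.74%.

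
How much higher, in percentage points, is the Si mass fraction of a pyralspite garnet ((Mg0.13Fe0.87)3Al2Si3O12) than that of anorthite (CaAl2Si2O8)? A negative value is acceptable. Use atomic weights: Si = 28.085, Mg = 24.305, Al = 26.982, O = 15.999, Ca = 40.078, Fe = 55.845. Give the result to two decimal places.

-2.83 percentage points

First mineral: 84.255 g Si in 485.441 g formula = 17.36 wt% Si.
Second mineral: 56.170 g Si in 278.204 g formula = 20.19 wt% Si.
17.36% − 20.19% gives a difference of -2.83 percentage points.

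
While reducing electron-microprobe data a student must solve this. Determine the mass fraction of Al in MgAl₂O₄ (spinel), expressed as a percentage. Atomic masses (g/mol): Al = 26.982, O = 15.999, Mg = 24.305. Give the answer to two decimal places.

Molar mass of MgAl₂O₄: 1·24.305 + 2·26.982 + 4·15.999 = 142.265 g/mol.
Mass of Al per formula unit: 2 × 26.982 = 53.964 g.
Weight fraction Al = 53.964 / 142.265 = 0.3793.

37.93 wt%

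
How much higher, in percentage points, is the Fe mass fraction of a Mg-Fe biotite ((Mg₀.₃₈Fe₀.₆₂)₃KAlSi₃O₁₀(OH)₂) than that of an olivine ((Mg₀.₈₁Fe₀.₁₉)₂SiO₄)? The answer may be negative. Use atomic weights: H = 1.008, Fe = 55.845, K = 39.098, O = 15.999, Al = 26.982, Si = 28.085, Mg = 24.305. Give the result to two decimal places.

First mineral: 103.872 g Fe in 475.918 g formula = 21.83 wt% Fe.
Second mineral: 21.221 g Fe in 152.676 g formula = 13.90 wt% Fe.
21.83% − 13.90% gives a difference of 7.93 percentage points.

7.93 percentage points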